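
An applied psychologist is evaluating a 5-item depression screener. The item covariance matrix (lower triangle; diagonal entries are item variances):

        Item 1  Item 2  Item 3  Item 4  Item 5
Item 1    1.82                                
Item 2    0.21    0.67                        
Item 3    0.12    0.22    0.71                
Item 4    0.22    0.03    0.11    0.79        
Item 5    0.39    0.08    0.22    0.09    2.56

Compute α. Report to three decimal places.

α = 0.425

Σσ²ᵢ = 1.82 + 0.67 + 0.71 + 0.79 + 2.56 = 6.55
Σ_{i<j} σ_ij = 1.69
total variance = 6.55 + 2 × 1.69 = 9.93
α = (k/(k−1))·(1 − Σσ²ᵢ/total variance) = (5/4)·(1 − 6.55/9.93) = 0.425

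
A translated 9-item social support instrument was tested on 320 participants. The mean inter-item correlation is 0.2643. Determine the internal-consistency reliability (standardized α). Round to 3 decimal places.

Standardized α = k·r̄ / (1 + (k−1)·r̄) = 9 × 0.2643 / (1 + 8 × 0.2643)
  = 2.3787 / 3.1144 = 0.764

α = 0.764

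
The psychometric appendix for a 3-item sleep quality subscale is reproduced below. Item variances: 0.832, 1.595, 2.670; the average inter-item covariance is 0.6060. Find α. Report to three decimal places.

ΣVar(i) = 0.832 + 1.595 + 2.670 = 5.097
Sum of the 3 distinct covariances = 3 × 0.6060 = 1.8180
Var(T) = ΣVar(i) + 2·Σcov = 5.097 + 2 × 1.8180 = 8.7330
α = (3/2)·(1 − 5.097/8.7330) = 0.625

α = 0.625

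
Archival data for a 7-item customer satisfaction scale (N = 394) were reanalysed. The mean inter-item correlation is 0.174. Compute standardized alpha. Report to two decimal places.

Standardized α = k·r̄ / (1 + (k−1)·r̄) = 7 × 0.174 / (1 + 6 × 0.174)
  = 1.2180 / 2.0440 = 0.60

α = 0.60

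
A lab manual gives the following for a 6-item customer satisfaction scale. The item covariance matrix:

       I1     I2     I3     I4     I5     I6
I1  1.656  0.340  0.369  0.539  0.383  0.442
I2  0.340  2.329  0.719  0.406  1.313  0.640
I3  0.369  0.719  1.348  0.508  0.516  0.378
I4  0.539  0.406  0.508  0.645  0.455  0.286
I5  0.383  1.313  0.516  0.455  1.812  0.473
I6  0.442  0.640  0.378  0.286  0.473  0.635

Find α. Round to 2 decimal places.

α = 0.78

Σσᵢ² = 1.656 + 2.329 + 1.348 + 0.645 + 1.812 + 0.635 = 8.425
Σ_{i<j} σ_ij = 7.767
σ²_total = 8.425 + 2 × 7.767 = 23.959
α = (k/(k−1))·(1 − Σσᵢ²/σ²_total) = (6/5)·(1 − 8.425/23.959) = 0.78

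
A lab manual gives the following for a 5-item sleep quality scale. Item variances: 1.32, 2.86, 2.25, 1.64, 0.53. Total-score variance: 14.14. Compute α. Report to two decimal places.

Σσᵢ² = 1.32 + 2.86 + 2.25 + 1.64 + 0.53 = 8.60
α = (k/(k−1))·(1 − Σσᵢ²/σ²_T) = (5/4)·(1 − 8.60/14.14) = 0.49

α = 0.49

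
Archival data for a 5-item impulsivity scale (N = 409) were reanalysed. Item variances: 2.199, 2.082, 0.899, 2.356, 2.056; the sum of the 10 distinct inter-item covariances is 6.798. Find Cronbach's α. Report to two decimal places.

Σσ²ᵢ = 2.199 + 2.082 + 0.899 + 2.356 + 2.056 = 9.592
Sum of distinct covariances = 6.798
σ²_T = Σσ²ᵢ + 2·Σcov = 9.592 + 2 × 6.798 = 23.188
α = (5/4)·(1 − 9.592/23.188) = 0.73

α = 0.73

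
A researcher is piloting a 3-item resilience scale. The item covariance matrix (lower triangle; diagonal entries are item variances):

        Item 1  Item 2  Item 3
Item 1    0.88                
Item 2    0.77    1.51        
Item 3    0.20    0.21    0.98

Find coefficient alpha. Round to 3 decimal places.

Σσ²ᵢ = 0.88 + 1.51 + 0.98 = 3.37
Σ_{i<j} σ_ij = 1.18
Var(T) = 3.37 + 2 × 1.18 = 5.73
α = (k/(k−1))·(1 − Σσ²ᵢ/Var(T)) = (3/2)·(1 − 3.37/5.73) = 0.618

α = 0.618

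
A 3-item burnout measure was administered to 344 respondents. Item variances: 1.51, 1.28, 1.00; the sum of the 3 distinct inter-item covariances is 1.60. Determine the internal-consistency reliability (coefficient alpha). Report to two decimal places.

Σσ²ᵢ = 1.51 + 1.28 + 1.00 = 3.79
Sum of distinct covariances = 1.60
σ²_T = Σσ²ᵢ + 2·Σcov = 3.79 + 2 × 1.60 = 6.99
α = (3/2)·(1 − 3.79/6.99) = 0.69

α = 0.69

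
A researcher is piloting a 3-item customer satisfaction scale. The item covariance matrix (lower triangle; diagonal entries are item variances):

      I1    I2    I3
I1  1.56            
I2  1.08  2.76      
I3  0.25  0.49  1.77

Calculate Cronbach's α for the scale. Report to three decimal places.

sum of item variances = 1.56 + 2.76 + 1.77 = 6.09
Sum of off-diagonal covariances = 1.82
Var(T) = 6.09 + 2 × 1.82 = 9.73
α = (k/(k−1))·(1 − sum of item variances/Var(T)) = (3/2)·(1 − 6.09/9.73) = 0.561

α = 0.561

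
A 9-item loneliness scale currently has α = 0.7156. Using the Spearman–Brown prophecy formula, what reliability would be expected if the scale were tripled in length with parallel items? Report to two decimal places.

Length factor m = 3
α' = m·α / (1 + (m−1)·α)
   = 3 × 0.7156 / (1 + (3 − 1) × 0.7156)
   = 2.1468 / 2.4312 = 0.88

predicted reliability = 0.88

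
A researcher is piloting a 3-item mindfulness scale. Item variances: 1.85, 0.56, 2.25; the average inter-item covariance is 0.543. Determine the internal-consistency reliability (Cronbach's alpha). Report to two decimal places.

α = 0.62

ΣVar(i) = 1.85 + 0.56 + 2.25 = 4.66
Sum of the 3 distinct covariances = 3 × 0.543 = 1.629
σ²_T = ΣVar(i) + 2·Σcov = 4.66 + 2 × 1.629 = 7.918
α = (3/2)·(1 − 4.66/7.918) = 0.62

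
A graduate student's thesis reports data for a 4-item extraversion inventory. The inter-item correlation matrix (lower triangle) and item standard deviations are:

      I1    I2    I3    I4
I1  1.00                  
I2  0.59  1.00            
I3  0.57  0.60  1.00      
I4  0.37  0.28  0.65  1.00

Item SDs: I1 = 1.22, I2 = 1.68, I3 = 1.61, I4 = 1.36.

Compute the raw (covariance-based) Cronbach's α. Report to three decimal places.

α = 0.803

Σσ²ᵢ = 1.22² + 1.68² + 1.61² + 1.36² = 8.7525
Covariances σ_ij = r_ij · s_i · s_j:
  σ(I1,I2) = 0.59 × 1.22 × 1.68 = 1.2093
  σ(I1,I3) = 0.57 × 1.22 × 1.61 = 1.1196
  σ(I1,I4) = 0.37 × 1.22 × 1.36 = 0.6139
  σ(I2,I3) = 0.60 × 1.68 × 1.61 = 1.6229
  σ(I2,I4) = 0.28 × 1.68 × 1.36 = 0.6397
  σ(I3,I4) = 0.65 × 1.61 × 1.36 = 1.4232
σ²_T = Σσ²ᵢ + 2·Σσ_ij = 8.7525 + 2 × 6.6286 = 22.0097
α = (4/3)·(1 − 8.7525/22.0097) = 0.803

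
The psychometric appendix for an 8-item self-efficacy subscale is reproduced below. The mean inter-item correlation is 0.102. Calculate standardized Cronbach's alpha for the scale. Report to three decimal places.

α = 0.476

Standardized α = k·r̄ / (1 + (k−1)·r̄) = 8 × 0.102 / (1 + 7 × 0.102)
  = 0.8160 / 1.7140 = 0.476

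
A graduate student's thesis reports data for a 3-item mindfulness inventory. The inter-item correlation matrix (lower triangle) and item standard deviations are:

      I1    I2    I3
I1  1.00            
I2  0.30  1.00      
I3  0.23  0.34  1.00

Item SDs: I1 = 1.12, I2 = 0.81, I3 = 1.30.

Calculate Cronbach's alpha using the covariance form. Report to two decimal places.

Cronbach's alpha = 0.52

Σσ²ᵢ = 1.12² + 0.81² + 1.30² = 3.6005
Covariances σ_ij = r_ij · s_i · s_j:
  σ(I1,I2) = 0.30 × 1.12 × 0.81 = 0.2722
  σ(I1,I3) = 0.23 × 1.12 × 1.30 = 0.3349
  σ(I2,I3) = 0.34 × 0.81 × 1.30 = 0.3580
σ²_T = Σσ²ᵢ + 2·Σσ_ij = 3.6005 + 2 × 0.9651 = 5.5307
α = (3/2)·(1 − 3.6005/5.5307) = 0.52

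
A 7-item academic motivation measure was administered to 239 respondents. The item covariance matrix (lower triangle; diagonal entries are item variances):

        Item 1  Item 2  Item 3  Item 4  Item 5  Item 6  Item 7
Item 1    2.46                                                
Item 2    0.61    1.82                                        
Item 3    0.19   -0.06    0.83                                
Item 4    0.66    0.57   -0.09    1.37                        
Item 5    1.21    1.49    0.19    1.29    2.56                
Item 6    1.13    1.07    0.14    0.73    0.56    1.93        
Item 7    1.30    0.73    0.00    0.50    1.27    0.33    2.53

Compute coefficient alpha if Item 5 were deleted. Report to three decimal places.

α = 0.706

Remaining items: Item 1, Item 2, Item 3, Item 4, Item 6, Item 7 (k = 6).
ΣVar(i) = 2.46 + 1.82 + 0.83 + 1.37 + 1.93 + 2.53 = 10.94
σ²_total = 10.94 + 2 × 7.81 = 26.56
α (item deleted) = (6/5)·(1 − 10.94/26.56) = 0.706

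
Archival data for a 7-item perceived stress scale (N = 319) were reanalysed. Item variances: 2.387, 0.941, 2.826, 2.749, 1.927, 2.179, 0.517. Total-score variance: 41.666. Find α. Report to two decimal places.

α = 0.79

sum of item variances = 2.387 + 0.941 + 2.826 + 2.749 + 1.927 + 2.179 + 0.517 = 13.526
α = (k/(k−1))·(1 − sum of item variances/σ²_T) = (7/6)·(1 − 13.526/41.666) = 0.79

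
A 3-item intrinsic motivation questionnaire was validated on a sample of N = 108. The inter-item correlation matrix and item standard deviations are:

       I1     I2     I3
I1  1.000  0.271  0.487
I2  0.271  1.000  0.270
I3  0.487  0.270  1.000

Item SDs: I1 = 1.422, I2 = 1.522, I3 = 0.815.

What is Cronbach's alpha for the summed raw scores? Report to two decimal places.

Σσ²ᵢ = 1.422² + 1.522² + 0.815² = 5.0028
Covariances σ_ij = r_ij · s_i · s_j:
  σ(I1,I2) = 0.271 × 1.422 × 1.522 = 0.5865
  σ(I1,I3) = 0.487 × 1.422 × 0.815 = 0.5644
  σ(I2,I3) = 0.270 × 1.522 × 0.815 = 0.3349
σ²_T = Σσ²ᵢ + 2·Σσ_ij = 5.0028 + 2 × 1.4858 = 7.9744
α = (3/2)·(1 − 5.0028/7.9744) = 0.56

α = 0.56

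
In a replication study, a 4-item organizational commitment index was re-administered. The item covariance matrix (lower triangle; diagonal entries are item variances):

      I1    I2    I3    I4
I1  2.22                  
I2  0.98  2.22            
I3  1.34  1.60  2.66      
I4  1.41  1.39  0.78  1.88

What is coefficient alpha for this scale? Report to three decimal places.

coefficient alpha = 0.834

ΣVar(i) = 2.22 + 2.22 + 2.66 + 1.88 = 8.98
Sum of the distinct covariances = 7.50
σ²_T = 8.98 + 2 × 7.50 = 23.98
α = (k/(k−1))·(1 − ΣVar(i)/σ²_T) = (4/3)·(1 − 8.98/23.98) = 0.834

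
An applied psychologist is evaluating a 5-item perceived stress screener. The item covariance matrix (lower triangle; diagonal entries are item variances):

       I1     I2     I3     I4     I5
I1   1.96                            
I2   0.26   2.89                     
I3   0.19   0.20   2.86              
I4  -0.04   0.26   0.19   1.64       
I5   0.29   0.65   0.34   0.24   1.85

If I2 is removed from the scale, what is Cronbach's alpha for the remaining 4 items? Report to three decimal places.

Cronbach's alpha = 0.301

Remaining items: I1, I3, I4, I5 (k = 4).
Σσ²ᵢ = 1.96 + 2.86 + 1.64 + 1.85 = 8.31
σ²_T = 8.31 + 2 × 1.21 = 10.73
α (item deleted) = (4/3)·(1 − 8.31/10.73) = 0.301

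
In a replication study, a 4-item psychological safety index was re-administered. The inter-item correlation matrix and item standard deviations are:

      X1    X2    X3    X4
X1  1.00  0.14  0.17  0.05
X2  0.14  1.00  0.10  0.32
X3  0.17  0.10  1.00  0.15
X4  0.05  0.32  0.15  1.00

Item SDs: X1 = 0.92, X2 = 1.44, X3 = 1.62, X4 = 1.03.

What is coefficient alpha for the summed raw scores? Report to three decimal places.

coefficient alpha = 0.406

Σσ²ᵢ = 0.92² + 1.44² + 1.62² + 1.03² = 6.6053
Covariances σ_ij = r_ij · s_i · s_j:
  σ(X1,X2) = 0.14 × 0.92 × 1.44 = 0.1855
  σ(X1,X3) = 0.17 × 0.92 × 1.62 = 0.2534
  σ(X1,X4) = 0.05 × 0.92 × 1.03 = 0.0474
  σ(X2,X3) = 0.10 × 1.44 × 1.62 = 0.2333
  σ(X2,X4) = 0.32 × 1.44 × 1.03 = 0.4746
  σ(X3,X4) = 0.15 × 1.62 × 1.03 = 0.2503
σ²_T = Σσ²ᵢ + 2·Σσ_ij = 6.6053 + 2 × 1.4445 = 9.4943
α = (4/3)·(1 − 6.6053/9.4943) = 0.406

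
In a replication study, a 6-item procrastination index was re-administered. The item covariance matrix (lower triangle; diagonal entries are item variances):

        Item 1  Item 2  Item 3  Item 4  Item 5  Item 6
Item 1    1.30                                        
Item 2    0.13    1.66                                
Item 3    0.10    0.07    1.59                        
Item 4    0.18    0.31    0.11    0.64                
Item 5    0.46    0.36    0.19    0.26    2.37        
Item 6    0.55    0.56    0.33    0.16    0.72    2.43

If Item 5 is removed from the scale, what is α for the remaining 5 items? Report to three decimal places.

α = 0.495

Remaining items: Item 1, Item 2, Item 3, Item 4, Item 6 (k = 5).
sum of item variances = 1.30 + 1.66 + 1.59 + 0.64 + 2.43 = 7.62
total variance = 7.62 + 2 × 2.50 = 12.62
α (item deleted) = (5/4)·(1 − 7.62/12.62) = 0.495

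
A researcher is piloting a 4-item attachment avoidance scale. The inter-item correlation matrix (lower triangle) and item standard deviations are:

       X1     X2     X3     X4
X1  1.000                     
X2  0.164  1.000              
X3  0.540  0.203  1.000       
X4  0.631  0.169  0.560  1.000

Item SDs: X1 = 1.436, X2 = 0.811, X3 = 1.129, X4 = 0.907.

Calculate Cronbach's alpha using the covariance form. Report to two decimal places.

Σσ²ᵢ = 1.436² + 0.811² + 1.129² + 0.907² = 4.8171
Covariances σ_ij = r_ij · s_i · s_j:
  σ(X1,X2) = 0.164 × 1.436 × 0.811 = 0.1910
  σ(X1,X3) = 0.540 × 1.436 × 1.129 = 0.8755
  σ(X1,X4) = 0.631 × 1.436 × 0.907 = 0.8218
  σ(X2,X3) = 0.203 × 0.811 × 1.129 = 0.1859
  σ(X2,X4) = 0.169 × 0.811 × 0.907 = 0.1243
  σ(X3,X4) = 0.560 × 1.129 × 0.907 = 0.5734
σ²_T = Σσ²ᵢ + 2·Σσ_ij = 4.8171 + 2 × 2.7719 = 10.3609
α = (4/3)·(1 − 4.8171/10.3609) = 0.71

Cronbach's alpha = 0.71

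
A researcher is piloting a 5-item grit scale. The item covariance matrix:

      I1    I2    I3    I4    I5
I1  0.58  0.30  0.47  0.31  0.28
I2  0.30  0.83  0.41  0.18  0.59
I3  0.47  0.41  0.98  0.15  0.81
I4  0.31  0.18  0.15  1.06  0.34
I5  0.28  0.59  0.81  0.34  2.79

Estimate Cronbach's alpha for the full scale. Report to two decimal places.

Σσᵢ² = 0.58 + 0.83 + 0.98 + 1.06 + 2.79 = 6.24
Σ_{i<j} σ_ij = 3.84
σ²_total = 6.24 + 2 × 3.84 = 13.92
α = (k/(k−1))·(1 − Σσᵢ²/σ²_total) = (5/4)·(1 − 6.24/13.92) = 0.69

Cronbach's alpha = 0.69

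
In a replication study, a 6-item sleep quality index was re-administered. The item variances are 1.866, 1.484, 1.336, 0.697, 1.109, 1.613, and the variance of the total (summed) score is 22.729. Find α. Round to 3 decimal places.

Σσ²ᵢ = 1.866 + 1.484 + 1.336 + 0.697 + 1.109 + 1.613 = 8.105
α = (k/(k−1))·(1 − Σσ²ᵢ/σ²_total) = (6/5)·(1 − 8.105/22.729) = 0.772

α = 0.772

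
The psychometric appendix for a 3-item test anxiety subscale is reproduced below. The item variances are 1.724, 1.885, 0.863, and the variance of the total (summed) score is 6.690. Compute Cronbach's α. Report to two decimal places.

Cronbach's α = 0.50

ΣVar(i) = 1.724 + 1.885 + 0.863 = 4.472
α = (k/(k−1))·(1 − ΣVar(i)/total variance) = (3/2)·(1 − 4.472/6.690) = 0.50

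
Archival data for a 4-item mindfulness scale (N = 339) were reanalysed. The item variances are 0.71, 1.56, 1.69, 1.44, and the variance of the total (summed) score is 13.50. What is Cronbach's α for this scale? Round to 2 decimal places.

sum of item variances = 0.71 + 1.56 + 1.69 + 1.44 = 5.40
α = (k/(k−1))·(1 − sum of item variances/σ²_total) = (4/3)·(1 − 5.40/13.50) = 0.80

α = 0.80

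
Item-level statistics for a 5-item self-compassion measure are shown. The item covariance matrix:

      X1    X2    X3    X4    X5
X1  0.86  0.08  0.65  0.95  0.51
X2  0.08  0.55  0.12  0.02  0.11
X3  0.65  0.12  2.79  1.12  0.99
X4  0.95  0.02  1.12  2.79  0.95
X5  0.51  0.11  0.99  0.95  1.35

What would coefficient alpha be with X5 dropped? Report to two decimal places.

coefficient alpha = 0.61

Remaining items: X1, X2, X3, X4 (k = 4).
Σσᵢ² = 0.86 + 0.55 + 2.79 + 2.79 = 6.99
Var(T) = 6.99 + 2 × 2.94 = 12.87
α (item deleted) = (4/3)·(1 − 6.99/12.87) = 0.61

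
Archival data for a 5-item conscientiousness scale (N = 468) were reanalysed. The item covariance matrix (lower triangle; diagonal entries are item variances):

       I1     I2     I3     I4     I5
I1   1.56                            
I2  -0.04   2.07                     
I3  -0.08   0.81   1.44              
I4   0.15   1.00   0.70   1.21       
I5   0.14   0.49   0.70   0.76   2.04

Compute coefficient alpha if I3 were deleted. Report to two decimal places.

Remaining items: I1, I2, I4, I5 (k = 4).
sum of item variances = 1.56 + 2.07 + 1.21 + 2.04 = 6.88
σ²_T = 6.88 + 2 × 2.50 = 11.88
α (item deleted) = (4/3)·(1 − 6.88/11.88) = 0.56

coefficient alpha = 0.56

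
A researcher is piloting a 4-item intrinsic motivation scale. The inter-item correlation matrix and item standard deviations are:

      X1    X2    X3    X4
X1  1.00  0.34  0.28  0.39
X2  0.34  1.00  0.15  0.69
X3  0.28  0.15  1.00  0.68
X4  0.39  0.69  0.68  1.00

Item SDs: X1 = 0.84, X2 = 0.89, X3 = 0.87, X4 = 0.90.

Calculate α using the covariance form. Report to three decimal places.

Σσ²ᵢ = 0.84² + 0.89² + 0.87² + 0.90² = 3.0646
Covariances σ_ij = r_ij · s_i · s_j:
  σ(X1,X2) = 0.34 × 0.84 × 0.89 = 0.2542
  σ(X1,X3) = 0.28 × 0.84 × 0.87 = 0.2046
  σ(X1,X4) = 0.39 × 0.84 × 0.90 = 0.2948
  σ(X2,X3) = 0.15 × 0.89 × 0.87 = 0.1161
  σ(X2,X4) = 0.69 × 0.89 × 0.90 = 0.5527
  σ(X3,X4) = 0.68 × 0.87 × 0.90 = 0.5324
σ²_T = Σσ²ᵢ + 2·Σσ_ij = 3.0646 + 2 × 1.9548 = 6.9742
α = (4/3)·(1 − 3.0646/6.9742) = 0.747

α = 0.747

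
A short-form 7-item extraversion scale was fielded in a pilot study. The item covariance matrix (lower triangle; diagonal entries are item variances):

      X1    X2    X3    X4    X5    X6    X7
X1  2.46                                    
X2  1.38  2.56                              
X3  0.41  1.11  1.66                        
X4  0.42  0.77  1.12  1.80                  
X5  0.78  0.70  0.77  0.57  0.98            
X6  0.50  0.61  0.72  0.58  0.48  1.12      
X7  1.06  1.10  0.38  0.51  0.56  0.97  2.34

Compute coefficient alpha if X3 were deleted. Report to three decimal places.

α = 0.794

Remaining items: X1, X2, X4, X5, X6, X7 (k = 6).
Σσ²ᵢ = 2.46 + 2.56 + 1.80 + 0.98 + 1.12 + 2.34 = 11.26
total variance = 11.26 + 2 × 10.99 = 33.24
α (item deleted) = (6/5)·(1 − 11.26/33.24) = 0.794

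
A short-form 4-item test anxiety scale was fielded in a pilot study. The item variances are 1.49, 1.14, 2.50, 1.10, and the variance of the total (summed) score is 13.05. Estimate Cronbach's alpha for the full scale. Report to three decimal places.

α = 0.697

Σσᵢ² = 1.49 + 1.14 + 2.50 + 1.10 = 6.23
α = (k/(k−1))·(1 − Σσᵢ²/Var(T)) = (4/3)·(1 − 6.23/13.05) = 0.697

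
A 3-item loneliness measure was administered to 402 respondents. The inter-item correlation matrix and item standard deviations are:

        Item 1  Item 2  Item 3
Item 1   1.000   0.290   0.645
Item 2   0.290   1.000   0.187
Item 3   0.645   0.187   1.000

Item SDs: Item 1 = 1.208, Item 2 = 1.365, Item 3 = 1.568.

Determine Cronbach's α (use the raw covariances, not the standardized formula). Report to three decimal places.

α = 0.631

Σσ²ᵢ = 1.208² + 1.365² + 1.568² = 5.7811
Covariances σ_ij = r_ij · s_i · s_j:
  σ(Item 1,Item 2) = 0.290 × 1.208 × 1.365 = 0.4782
  σ(Item 1,Item 3) = 0.645 × 1.208 × 1.568 = 1.2217
  σ(Item 2,Item 3) = 0.187 × 1.365 × 1.568 = 0.4002
σ²_T = Σσ²ᵢ + 2·Σσ_ij = 5.7811 + 2 × 2.1001 = 9.9813
α = (3/2)·(1 − 5.7811/9.9813) = 0.631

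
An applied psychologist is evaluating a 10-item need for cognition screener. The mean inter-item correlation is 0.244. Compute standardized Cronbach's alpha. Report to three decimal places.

Standardized α = k·r̄ / (1 + (k−1)·r̄) = 10 × 0.244 / (1 + 9 × 0.244)
  = 2.4400 / 3.1960 = 0.763

standardized Cronbach's alpha = 0.763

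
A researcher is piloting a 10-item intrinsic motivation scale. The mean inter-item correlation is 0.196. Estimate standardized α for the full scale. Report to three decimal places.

α = 0.709

Standardized α = k·r̄ / (1 + (k−1)·r̄) = 10 × 0.196 / (1 + 9 × 0.196)
  = 1.9600 / 2.7640 = 0.709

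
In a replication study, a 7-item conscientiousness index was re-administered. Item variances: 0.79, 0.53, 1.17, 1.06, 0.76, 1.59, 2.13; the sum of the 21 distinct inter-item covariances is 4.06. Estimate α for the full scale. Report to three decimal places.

Σσᵢ² = 0.79 + 0.53 + 1.17 + 1.06 + 0.76 + 1.59 + 2.13 = 8.03
Sum of distinct covariances = 4.06
σ²_total = Σσᵢ² + 2·Σcov = 8.03 + 2 × 4.06 = 16.15
α = (7/6)·(1 − 8.03/16.15) = 0.587

α = 0.587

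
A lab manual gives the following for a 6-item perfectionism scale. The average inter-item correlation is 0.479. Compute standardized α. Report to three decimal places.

Standardized α = k·r̄ / (1 + (k−1)·r̄) = 6 × 0.479 / (1 + 5 × 0.479)
  = 2.8740 / 3.3950 = 0.847

α = 0.847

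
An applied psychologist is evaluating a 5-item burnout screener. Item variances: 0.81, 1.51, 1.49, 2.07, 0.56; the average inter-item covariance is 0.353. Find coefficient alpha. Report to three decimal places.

Σσᵢ² = 0.81 + 1.51 + 1.49 + 2.07 + 0.56 = 6.44
Sum of the 10 distinct covariances = 10 × 0.353 = 3.530
Var(T) = Σσᵢ² + 2·Σcov = 6.44 + 2 × 3.530 = 13.500
α = (5/4)·(1 − 6.44/13.500) = 0.654

α = 0.654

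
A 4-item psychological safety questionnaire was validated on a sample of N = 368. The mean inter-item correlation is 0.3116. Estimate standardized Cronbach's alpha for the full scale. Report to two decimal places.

Standardized α = k·r̄ / (1 + (k−1)·r̄) = 4 × 0.3116 / (1 + 3 × 0.3116)
  = 1.2464 / 1.9348 = 0.64

standardized Cronbach's alpha = 0.64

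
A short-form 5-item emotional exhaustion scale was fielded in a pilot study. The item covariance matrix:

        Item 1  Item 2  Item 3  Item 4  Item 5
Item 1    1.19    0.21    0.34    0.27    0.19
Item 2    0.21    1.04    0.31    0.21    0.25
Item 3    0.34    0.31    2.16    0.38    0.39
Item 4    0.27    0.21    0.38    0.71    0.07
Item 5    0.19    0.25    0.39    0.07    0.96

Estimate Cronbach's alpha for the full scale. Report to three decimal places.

Σσ²ᵢ = 1.19 + 1.04 + 2.16 + 0.71 + 0.96 = 6.06
Sum of off-diagonal covariances = 2.62
σ²_T = 6.06 + 2 × 2.62 = 11.30
α = (k/(k−1))·(1 − Σσ²ᵢ/σ²_T) = (5/4)·(1 − 6.06/11.30) = 0.580

Cronbach's alpha = 0.580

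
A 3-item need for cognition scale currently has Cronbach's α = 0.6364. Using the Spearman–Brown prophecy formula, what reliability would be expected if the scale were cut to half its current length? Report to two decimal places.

Length factor m = 1/2
α' = m·α / (1 − (1−m)·α)
   = 1/2 × 0.6364 / (1 − (1 − 1/2) × 0.6364)
   = 0.3182 / 0.6818 = 0.47

predicted reliability = 0.47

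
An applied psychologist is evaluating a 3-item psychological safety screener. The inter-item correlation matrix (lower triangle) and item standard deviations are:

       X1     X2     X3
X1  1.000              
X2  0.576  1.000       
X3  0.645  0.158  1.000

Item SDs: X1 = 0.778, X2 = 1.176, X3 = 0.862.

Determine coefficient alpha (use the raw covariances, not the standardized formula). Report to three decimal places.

Σσ²ᵢ = 0.778² + 1.176² + 0.862² = 2.7313
Covariances σ_ij = r_ij · s_i · s_j:
  σ(X1,X2) = 0.576 × 0.778 × 1.176 = 0.5270
  σ(X1,X3) = 0.645 × 0.778 × 0.862 = 0.4326
  σ(X2,X3) = 0.158 × 1.176 × 0.862 = 0.1602
σ²_T = Σσ²ᵢ + 2·Σσ_ij = 2.7313 + 2 × 1.1198 = 4.9709
α = (3/2)·(1 − 2.7313/4.9709) = 0.676

α = 0.676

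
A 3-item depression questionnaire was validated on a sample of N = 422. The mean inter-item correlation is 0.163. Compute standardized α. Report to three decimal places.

α = 0.369

Standardized α = k·r̄ / (1 + (k−1)·r̄) = 3 × 0.163 / (1 + 2 × 0.163)
  = 0.4890 / 1.3260 = 0.369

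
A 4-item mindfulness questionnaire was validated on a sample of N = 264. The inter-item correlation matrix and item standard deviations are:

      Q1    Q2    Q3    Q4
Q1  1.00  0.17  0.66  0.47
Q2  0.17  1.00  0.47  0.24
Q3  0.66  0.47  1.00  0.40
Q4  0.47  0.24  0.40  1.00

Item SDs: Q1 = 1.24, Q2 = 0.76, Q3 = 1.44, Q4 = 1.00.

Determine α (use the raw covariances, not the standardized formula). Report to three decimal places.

Σσ²ᵢ = 1.24² + 0.76² + 1.44² + 1.00² = 5.1888
Covariances σ_ij = r_ij · s_i · s_j:
  σ(Q1,Q2) = 0.17 × 1.24 × 0.76 = 0.1602
  σ(Q1,Q3) = 0.66 × 1.24 × 1.44 = 1.1785
  σ(Q1,Q4) = 0.47 × 1.24 × 1.00 = 0.5828
  σ(Q2,Q3) = 0.47 × 0.76 × 1.44 = 0.5144
  σ(Q2,Q4) = 0.24 × 0.76 × 1.00 = 0.1824
  σ(Q3,Q4) = 0.40 × 1.44 × 1.00 = 0.5760
σ²_T = Σσ²ᵢ + 2·Σσ_ij = 5.1888 + 2 × 3.1943 = 11.5774
α = (4/3)·(1 − 5.1888/11.5774) = 0.736

α = 0.736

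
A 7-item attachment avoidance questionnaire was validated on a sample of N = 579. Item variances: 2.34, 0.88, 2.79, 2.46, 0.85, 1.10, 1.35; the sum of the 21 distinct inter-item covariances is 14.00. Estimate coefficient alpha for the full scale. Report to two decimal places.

sum of item variances = 2.34 + 0.88 + 2.79 + 2.46 + 0.85 + 1.10 + 1.35 = 11.77
Sum of distinct covariances = 14.00
σ²_total = sum of item variances + 2·Σcov = 11.77 + 2 × 14.00 = 39.77
α = (7/6)·(1 − 11.77/39.77) = 0.82

α = 0.82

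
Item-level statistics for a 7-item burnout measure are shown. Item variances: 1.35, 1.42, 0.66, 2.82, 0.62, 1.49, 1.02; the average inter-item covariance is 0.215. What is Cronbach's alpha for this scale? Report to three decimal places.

Σσ²ᵢ = 1.35 + 1.42 + 0.66 + 2.82 + 0.62 + 1.49 + 1.02 = 9.38
Sum of the 21 distinct covariances = 21 × 0.215 = 4.515
total variance = Σσ²ᵢ + 2·Σcov = 9.38 + 2 × 4.515 = 18.410
α = (7/6)·(1 − 9.38/18.410) = 0.572

Cronbach's alpha = 0.572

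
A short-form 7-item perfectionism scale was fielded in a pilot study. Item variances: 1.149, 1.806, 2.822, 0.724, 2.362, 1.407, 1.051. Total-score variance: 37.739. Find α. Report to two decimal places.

Σσ²ᵢ = 1.149 + 1.806 + 2.822 + 0.724 + 2.362 + 1.407 + 1.051 = 11.321
α = (k/(k−1))·(1 − Σσ²ᵢ/σ²_T) = (7/6)·(1 − 11.321/37.739) = 0.82

α = 0.82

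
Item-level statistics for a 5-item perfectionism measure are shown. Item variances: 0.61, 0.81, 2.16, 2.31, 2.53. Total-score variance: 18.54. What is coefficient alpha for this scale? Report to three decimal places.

Σσ²ᵢ = 0.61 + 0.81 + 2.16 + 2.31 + 2.53 = 8.42
α = (k/(k−1))·(1 − Σσ²ᵢ/total variance) = (5/4)·(1 − 8.42/18.54) = 0.682

α = 0.682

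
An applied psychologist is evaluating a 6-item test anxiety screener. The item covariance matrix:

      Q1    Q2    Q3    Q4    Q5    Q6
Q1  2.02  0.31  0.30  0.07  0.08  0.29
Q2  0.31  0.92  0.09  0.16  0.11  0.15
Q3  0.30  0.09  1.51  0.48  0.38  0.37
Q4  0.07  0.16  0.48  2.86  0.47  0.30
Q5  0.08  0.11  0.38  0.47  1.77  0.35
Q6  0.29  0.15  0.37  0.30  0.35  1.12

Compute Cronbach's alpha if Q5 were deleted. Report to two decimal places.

Cronbach's alpha = 0.47

Remaining items: Q1, Q2, Q3, Q4, Q6 (k = 5).
Σσ²ᵢ = 2.02 + 0.92 + 1.51 + 2.86 + 1.12 = 8.43
σ²_total = 8.43 + 2 × 2.52 = 13.47
α (item deleted) = (5/4)·(1 − 8.43/13.47) = 0.47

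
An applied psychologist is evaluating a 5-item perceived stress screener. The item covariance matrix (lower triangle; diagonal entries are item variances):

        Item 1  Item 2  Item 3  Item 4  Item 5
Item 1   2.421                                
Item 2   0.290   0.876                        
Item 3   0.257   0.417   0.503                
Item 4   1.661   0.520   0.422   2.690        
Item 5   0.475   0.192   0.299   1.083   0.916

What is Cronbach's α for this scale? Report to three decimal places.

Cronbach's α = 0.753

ΣVar(i) = 2.421 + 0.876 + 0.503 + 2.690 + 0.916 = 7.406
Σ_{i<j} σ_ij = 5.616
σ²_total = 7.406 + 2 × 5.616 = 18.638
α = (k/(k−1))·(1 − ΣVar(i)/σ²_total) = (5/4)·(1 − 7.406/18.638) = 0.753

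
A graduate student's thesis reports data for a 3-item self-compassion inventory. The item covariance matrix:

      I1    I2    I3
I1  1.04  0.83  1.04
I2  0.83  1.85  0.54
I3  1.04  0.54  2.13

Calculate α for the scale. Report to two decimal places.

α = 0.73

ΣVar(i) = 1.04 + 1.85 + 2.13 = 5.02
Sum of off-diagonal covariances = 2.41
total variance = 5.02 + 2 × 2.41 = 9.84
α = (k/(k−1))·(1 − ΣVar(i)/total variance) = (3/2)·(1 − 5.02/9.84) = 0.73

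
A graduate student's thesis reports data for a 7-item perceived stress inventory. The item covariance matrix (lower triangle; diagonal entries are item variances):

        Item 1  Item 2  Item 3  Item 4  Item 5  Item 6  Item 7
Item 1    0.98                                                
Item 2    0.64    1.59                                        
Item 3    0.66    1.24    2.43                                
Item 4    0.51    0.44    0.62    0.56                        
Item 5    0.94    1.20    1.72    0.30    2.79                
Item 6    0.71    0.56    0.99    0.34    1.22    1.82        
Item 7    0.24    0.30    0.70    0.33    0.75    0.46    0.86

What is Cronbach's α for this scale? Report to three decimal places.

sum of item variances = 0.98 + 1.59 + 2.43 + 0.56 + 2.79 + 1.82 + 0.86 = 11.03
Σ_{i<j} σ_ij = 14.87
σ²_T = 11.03 + 2 × 14.87 = 40.77
α = (k/(k−1))·(1 − sum of item variances/σ²_T) = (7/6)·(1 − 11.03/40.77) = 0.851

Cronbach's α = 0.851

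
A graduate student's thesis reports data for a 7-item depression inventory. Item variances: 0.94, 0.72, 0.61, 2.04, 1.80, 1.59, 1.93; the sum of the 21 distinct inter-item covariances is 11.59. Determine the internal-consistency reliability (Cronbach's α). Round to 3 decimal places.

Cronbach's α = 0.824

ΣVar(i) = 0.94 + 0.72 + 0.61 + 2.04 + 1.80 + 1.59 + 1.93 = 9.63
Sum of distinct covariances = 11.59
Var(T) = ΣVar(i) + 2·Σcov = 9.63 + 2 × 11.59 = 32.81
α = (7/6)·(1 − 9.63/32.81) = 0.824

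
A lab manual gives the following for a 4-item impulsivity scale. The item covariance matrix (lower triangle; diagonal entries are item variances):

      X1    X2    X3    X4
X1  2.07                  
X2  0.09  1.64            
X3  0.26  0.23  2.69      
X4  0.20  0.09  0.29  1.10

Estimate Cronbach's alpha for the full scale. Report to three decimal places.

ΣVar(i) = 2.07 + 1.64 + 2.69 + 1.10 = 7.50
Sum of off-diagonal covariances = 1.16
total variance = 7.50 + 2 × 1.16 = 9.82
α = (k/(k−1))·(1 − ΣVar(i)/total variance) = (4/3)·(1 − 7.50/9.82) = 0.315

Cronbach's alpha = 0.315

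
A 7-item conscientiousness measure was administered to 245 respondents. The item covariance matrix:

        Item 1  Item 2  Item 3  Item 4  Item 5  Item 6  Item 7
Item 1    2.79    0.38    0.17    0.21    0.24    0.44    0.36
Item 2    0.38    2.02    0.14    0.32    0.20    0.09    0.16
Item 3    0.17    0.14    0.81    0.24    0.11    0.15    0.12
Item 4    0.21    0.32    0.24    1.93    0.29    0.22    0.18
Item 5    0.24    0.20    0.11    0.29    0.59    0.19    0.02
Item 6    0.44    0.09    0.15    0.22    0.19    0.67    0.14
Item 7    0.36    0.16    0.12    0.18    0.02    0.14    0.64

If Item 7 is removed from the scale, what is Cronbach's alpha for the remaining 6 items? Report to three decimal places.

Remaining items: Item 1, Item 2, Item 3, Item 4, Item 5, Item 6 (k = 6).
Σσᵢ² = 2.79 + 2.02 + 0.81 + 1.93 + 0.59 + 0.67 = 8.81
total variance = 8.81 + 2 × 3.39 = 15.59
α (item deleted) = (6/5)·(1 − 8.81/15.59) = 0.522

α = 0.522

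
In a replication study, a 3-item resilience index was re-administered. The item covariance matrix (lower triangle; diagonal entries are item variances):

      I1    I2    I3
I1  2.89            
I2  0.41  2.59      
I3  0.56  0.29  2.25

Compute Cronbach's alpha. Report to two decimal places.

α = 0.37

ΣVar(i) = 2.89 + 2.59 + 2.25 = 7.73
Σ_{i<j} σ_ij = 1.26
Var(T) = 7.73 + 2 × 1.26 = 10.25
α = (k/(k−1))·(1 − ΣVar(i)/Var(T)) = (3/2)·(1 − 7.73/10.25) = 0.37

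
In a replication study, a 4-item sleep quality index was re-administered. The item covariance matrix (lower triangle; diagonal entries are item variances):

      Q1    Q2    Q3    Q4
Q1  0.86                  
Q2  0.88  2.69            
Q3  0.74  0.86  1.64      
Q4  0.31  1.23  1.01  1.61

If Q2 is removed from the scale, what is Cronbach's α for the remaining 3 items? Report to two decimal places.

Remaining items: Q1, Q3, Q4 (k = 3).
sum of item variances = 0.86 + 1.64 + 1.61 = 4.11
Var(T) = 4.11 + 2 × 2.06 = 8.23
α (item deleted) = (3/2)·(1 − 4.11/8.23) = 0.75

Cronbach's α = 0.75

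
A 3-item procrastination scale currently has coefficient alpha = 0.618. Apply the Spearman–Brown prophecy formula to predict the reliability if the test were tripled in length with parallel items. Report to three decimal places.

predicted reliability = 0.829

Length factor m = 3
α' = m·α / (1 + (m−1)·α)
   = 3 × 0.618 / (1 + (3 − 1) × 0.618)
   = 1.8540 / 2.2360 = 0.829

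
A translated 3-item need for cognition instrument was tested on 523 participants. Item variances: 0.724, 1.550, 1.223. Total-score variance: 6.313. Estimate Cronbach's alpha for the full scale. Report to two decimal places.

Cronbach's alpha = 0.67

ΣVar(i) = 0.724 + 1.550 + 1.223 = 3.497
α = (k/(k−1))·(1 − ΣVar(i)/total variance) = (3/2)·(1 − 3.497/6.313) = 0.67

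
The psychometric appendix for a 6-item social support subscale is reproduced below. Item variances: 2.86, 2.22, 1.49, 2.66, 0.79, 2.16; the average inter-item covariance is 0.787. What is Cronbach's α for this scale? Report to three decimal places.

Cronbach's α = 0.792

ΣVar(i) = 2.86 + 2.22 + 1.49 + 2.66 + 0.79 + 2.16 = 12.18
Sum of the 15 distinct covariances = 15 × 0.787 = 11.805
Var(T) = ΣVar(i) + 2·Σcov = 12.18 + 2 × 11.805 = 35.790
α = (6/5)·(1 − 12.18/35.790) = 0.792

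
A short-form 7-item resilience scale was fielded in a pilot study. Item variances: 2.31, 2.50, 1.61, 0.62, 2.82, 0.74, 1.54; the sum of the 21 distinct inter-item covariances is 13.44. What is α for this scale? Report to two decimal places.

α = 0.80

Σσ²ᵢ = 2.31 + 2.50 + 1.61 + 0.62 + 2.82 + 0.74 + 1.54 = 12.14
Sum of distinct covariances = 13.44
Var(T) = Σσ²ᵢ + 2·Σcov = 12.14 + 2 × 13.44 = 39.02
α = (7/6)·(1 − 12.14/39.02) = 0.80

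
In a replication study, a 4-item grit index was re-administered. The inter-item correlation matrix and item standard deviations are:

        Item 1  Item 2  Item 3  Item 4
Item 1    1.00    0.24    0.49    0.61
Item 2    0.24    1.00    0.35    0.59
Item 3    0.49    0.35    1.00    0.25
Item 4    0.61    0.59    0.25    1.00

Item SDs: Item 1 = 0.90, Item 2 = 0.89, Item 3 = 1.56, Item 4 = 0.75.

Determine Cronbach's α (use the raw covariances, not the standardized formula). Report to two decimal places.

α = 0.69

Σσ²ᵢ = 0.90² + 0.89² + 1.56² + 0.75² = 4.5982
Covariances σ_ij = r_ij · s_i · s_j:
  σ(Item 1,Item 2) = 0.24 × 0.90 × 0.89 = 0.1922
  σ(Item 1,Item 3) = 0.49 × 0.90 × 1.56 = 0.6880
  σ(Item 1,Item 4) = 0.61 × 0.90 × 0.75 = 0.4118
  σ(Item 2,Item 3) = 0.35 × 0.89 × 1.56 = 0.4859
  σ(Item 2,Item 4) = 0.59 × 0.89 × 0.75 = 0.3938
  σ(Item 3,Item 4) = 0.25 × 1.56 × 0.75 = 0.2925
σ²_T = Σσ²ᵢ + 2·Σσ_ij = 4.5982 + 2 × 2.4642 = 9.5266
α = (4/3)·(1 − 4.5982/9.5266) = 0.69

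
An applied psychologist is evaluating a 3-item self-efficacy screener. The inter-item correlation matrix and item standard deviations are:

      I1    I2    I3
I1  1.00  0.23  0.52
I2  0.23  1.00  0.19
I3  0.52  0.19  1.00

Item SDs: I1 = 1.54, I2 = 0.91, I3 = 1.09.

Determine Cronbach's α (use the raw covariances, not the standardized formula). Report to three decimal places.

Σσ²ᵢ = 1.54² + 0.91² + 1.09² = 4.3878
Covariances σ_ij = r_ij · s_i · s_j:
  σ(I1,I2) = 0.23 × 1.54 × 0.91 = 0.3223
  σ(I1,I3) = 0.52 × 1.54 × 1.09 = 0.8729
  σ(I2,I3) = 0.19 × 0.91 × 1.09 = 0.1885
σ²_T = Σσ²ᵢ + 2·Σσ_ij = 4.3878 + 2 × 1.3837 = 7.1552
α = (3/2)·(1 − 4.3878/7.1552) = 0.580

α = 0.580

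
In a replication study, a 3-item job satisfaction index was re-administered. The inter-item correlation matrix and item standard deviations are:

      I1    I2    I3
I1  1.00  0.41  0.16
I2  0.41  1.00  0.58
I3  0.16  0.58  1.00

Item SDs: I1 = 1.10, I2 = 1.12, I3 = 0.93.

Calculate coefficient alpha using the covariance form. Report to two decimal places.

α = 0.65

Σσ²ᵢ = 1.10² + 1.12² + 0.93² = 3.3293
Covariances σ_ij = r_ij · s_i · s_j:
  σ(I1,I2) = 0.41 × 1.10 × 1.12 = 0.5051
  σ(I1,I3) = 0.16 × 1.10 × 0.93 = 0.1637
  σ(I2,I3) = 0.58 × 1.12 × 0.93 = 0.6041
σ²_T = Σσ²ᵢ + 2·Σσ_ij = 3.3293 + 2 × 1.2729 = 5.8751
α = (3/2)·(1 − 3.3293/5.8751) = 0.65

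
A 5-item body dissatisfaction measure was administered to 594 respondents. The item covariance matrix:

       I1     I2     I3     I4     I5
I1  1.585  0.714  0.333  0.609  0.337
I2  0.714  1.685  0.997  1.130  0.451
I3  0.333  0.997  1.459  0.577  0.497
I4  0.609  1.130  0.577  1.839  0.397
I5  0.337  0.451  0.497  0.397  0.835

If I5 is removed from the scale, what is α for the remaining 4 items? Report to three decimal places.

α = 0.761

Remaining items: I1, I2, I3, I4 (k = 4).
Σσᵢ² = 1.585 + 1.685 + 1.459 + 1.839 = 6.568
Var(T) = 6.568 + 2 × 4.360 = 15.288
α (item deleted) = (4/3)·(1 − 6.568/15.288) = 0.761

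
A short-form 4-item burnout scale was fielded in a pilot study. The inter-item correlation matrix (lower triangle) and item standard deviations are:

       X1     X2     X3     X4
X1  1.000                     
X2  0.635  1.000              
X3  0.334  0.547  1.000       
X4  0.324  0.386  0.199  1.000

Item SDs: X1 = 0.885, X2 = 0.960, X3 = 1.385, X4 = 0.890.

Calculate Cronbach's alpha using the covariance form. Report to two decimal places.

Σσ²ᵢ = 0.885² + 0.960² + 1.385² + 0.890² = 4.4151
Covariances σ_ij = r_ij · s_i · s_j:
  σ(X1,X2) = 0.635 × 0.885 × 0.960 = 0.5395
  σ(X1,X3) = 0.334 × 0.885 × 1.385 = 0.4094
  σ(X1,X4) = 0.324 × 0.885 × 0.890 = 0.2552
  σ(X2,X3) = 0.547 × 0.960 × 1.385 = 0.7273
  σ(X2,X4) = 0.386 × 0.960 × 0.890 = 0.3298
  σ(X3,X4) = 0.199 × 1.385 × 0.890 = 0.2453
σ²_T = Σσ²ᵢ + 2·Σσ_ij = 4.4151 + 2 × 2.5065 = 9.4281
α = (4/3)·(1 − 4.4151/9.4281) = 0.71

Cronbach's alpha = 0.71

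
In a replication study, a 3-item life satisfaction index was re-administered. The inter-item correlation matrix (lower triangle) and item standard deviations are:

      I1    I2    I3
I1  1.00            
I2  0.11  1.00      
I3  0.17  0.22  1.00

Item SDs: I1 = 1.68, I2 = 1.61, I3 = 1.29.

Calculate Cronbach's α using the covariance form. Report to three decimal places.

Σσ²ᵢ = 1.68² + 1.61² + 1.29² = 7.0786
Covariances σ_ij = r_ij · s_i · s_j:
  σ(I1,I2) = 0.11 × 1.68 × 1.61 = 0.2975
  σ(I1,I3) = 0.17 × 1.68 × 1.29 = 0.3684
  σ(I2,I3) = 0.22 × 1.61 × 1.29 = 0.4569
σ²_T = Σσ²ᵢ + 2·Σσ_ij = 7.0786 + 2 × 1.1228 = 9.3242
α = (3/2)·(1 − 7.0786/9.3242) = 0.361

α = 0.361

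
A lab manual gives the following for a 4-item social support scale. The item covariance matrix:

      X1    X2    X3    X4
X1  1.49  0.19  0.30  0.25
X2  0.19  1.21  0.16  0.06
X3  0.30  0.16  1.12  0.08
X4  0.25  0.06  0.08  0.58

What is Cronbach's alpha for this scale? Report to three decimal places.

α = 0.428

sum of item variances = 1.49 + 1.21 + 1.12 + 0.58 = 4.40
Sum of the distinct covariances = 1.04
σ²_T = 4.40 + 2 × 1.04 = 6.48
α = (k/(k−1))·(1 − sum of item variances/σ²_T) = (4/3)·(1 − 4.40/6.48) = 0.428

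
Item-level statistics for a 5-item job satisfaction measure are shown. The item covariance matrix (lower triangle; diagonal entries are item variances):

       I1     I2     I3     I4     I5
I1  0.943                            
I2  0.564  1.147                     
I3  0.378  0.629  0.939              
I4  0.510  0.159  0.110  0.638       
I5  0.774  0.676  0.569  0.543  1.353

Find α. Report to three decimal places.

Σσ²ᵢ = 0.943 + 1.147 + 0.939 + 0.638 + 1.353 = 5.020
Sum of off-diagonal covariances = 4.912
Var(T) = 5.020 + 2 × 4.912 = 14.844
α = (k/(k−1))·(1 − Σσ²ᵢ/Var(T)) = (5/4)·(1 − 5.020/14.844) = 0.827

α = 0.827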